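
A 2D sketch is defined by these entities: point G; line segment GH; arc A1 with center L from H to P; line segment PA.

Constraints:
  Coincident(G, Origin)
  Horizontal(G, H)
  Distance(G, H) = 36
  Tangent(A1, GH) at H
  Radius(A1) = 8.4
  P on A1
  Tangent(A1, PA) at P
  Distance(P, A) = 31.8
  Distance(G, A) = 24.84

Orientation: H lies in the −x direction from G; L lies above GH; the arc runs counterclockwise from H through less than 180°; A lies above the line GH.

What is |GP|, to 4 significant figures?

30.37

G is at the origin; G and H share the same y with |GH| = 36.0 and H on the −x side, so H = (-36.00, 0.000). A1 meets GH tangentially, so LH is at right angles to GH, so L = H + (0, 8.4) = (-36.00, 8.400). Since LP ⟂ PA (tangency), |LA| = √(8.4² + 31.8²) = 32.89 regardless of where P sits on A1. So A lies on both circle(G, 24.84) and circle(L, 32.89); the above-GH intersection is A = (-6.961, 23.84). P is the foot of the tangent from A: P = (-30.29, 2.237).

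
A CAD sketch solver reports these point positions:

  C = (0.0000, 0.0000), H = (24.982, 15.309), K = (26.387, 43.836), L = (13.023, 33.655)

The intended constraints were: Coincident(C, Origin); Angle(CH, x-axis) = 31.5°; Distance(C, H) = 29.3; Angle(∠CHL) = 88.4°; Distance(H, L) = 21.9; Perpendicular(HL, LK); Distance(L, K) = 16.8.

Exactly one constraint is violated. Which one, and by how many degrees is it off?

Perpendicular(HL, LK) — off by 4.20°.

C = (0.00, 0.00) ✓; CH at 31.50° ✓; |CH| = 29.30 ✓; ∠CHL = 88.40° ✓; |HL| = 21.90 ✓; ∠(HL, LK) = 85.80° ✗; |LK| = 16.80 ✓.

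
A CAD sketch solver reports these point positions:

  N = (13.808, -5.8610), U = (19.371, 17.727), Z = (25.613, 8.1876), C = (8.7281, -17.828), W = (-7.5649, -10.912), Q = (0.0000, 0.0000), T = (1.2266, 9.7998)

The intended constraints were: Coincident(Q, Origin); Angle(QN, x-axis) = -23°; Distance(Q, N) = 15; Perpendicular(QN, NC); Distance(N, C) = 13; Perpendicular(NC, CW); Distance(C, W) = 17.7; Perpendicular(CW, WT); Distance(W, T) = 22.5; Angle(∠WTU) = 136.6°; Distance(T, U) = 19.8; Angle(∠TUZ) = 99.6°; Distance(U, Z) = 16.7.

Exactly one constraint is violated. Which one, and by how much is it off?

Distance(U, Z) = 16.7 — off by 5.30.

Q = (0.00, 0.00) ✓; QN at -23.00° ✓; |QN| = 15.00 ✓; ∠(QN, NC) = 90.00° ✓; |NC| = 13.00 ✓; ∠(NC, CW) = 90.00° ✓; |CW| = 17.70 ✓; ∠(CW, WT) = 90.00° ✓; |WT| = 22.50 ✓; ∠WTU = 136.6° ✓; |TU| = 19.80 ✓; ∠TUZ = 99.60° ✓; |UZ| = 11.40 ✗.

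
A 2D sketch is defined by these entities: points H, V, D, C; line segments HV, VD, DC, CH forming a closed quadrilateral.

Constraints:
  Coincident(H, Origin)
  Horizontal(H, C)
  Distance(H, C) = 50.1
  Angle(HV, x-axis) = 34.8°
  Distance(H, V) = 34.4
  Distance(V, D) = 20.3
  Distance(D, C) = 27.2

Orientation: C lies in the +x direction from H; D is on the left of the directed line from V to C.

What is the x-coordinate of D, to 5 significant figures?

47.148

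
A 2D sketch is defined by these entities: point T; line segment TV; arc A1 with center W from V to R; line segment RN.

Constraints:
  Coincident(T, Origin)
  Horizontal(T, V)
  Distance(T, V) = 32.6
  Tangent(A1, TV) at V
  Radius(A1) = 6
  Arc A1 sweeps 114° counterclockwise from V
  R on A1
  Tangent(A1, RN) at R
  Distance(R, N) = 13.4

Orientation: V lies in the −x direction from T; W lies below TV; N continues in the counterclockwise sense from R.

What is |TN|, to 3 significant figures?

38.6

T is at the origin; T and V share the same y with |TV| = 32.6 and V on the −x side, so V = (-32.6, 0.00). Since A1 is tangent to TV there, WV ⟂ TV, so W = V + (0, -6) = (-32.6, -6.00). On A1, V sits at bearing 90° from W; a 114° counterclockwise sweep puts R at bearing 204°, so R = W + 6.0·(cos 204°, sin 204°) = (-38.1, -8.44). A1 meets RN tangentially, so WR is at right angles to RN, so RN runs along (−sin 204°, cos 204°); with |RN| = 13.4, N = (-32.6, -20.7). Then |TN| = |N − T| = 38.6.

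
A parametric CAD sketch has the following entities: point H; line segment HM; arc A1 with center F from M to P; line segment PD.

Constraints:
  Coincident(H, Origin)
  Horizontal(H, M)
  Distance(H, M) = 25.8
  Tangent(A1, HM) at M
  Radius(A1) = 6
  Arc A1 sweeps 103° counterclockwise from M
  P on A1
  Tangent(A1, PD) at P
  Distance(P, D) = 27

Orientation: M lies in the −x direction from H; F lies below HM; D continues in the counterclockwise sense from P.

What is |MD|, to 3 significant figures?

33.7

H is at the origin; H and M share the same y with |HM| = 25.8 and M on the −x side, so M = (-25.8, 0.00). Tangency of A1 to HM means the radius FM is perpendicular to HM, so F = M + (0, -6) = (-25.8, -6.00). On A1, M sits at bearing 90° from F; a 103° counterclockwise sweep puts P at bearing 193°, so P = F + 6.0·(cos 193°, sin 193°) = (-31.6, -7.35). The tangent condition forces FP to be normal to PD, so PD runs along (−sin 193°, cos 193°); with |PD| = 27.0, D = (-25.6, -33.7). Then |MD| = |D − M| = 33.7.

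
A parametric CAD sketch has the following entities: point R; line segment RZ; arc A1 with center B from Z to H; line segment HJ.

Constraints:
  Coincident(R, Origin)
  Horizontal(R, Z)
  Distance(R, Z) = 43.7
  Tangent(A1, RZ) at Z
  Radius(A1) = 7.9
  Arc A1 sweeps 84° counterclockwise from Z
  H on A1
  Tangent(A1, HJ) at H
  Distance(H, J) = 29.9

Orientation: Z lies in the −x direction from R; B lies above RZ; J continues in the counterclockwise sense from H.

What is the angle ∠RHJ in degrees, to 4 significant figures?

95.16°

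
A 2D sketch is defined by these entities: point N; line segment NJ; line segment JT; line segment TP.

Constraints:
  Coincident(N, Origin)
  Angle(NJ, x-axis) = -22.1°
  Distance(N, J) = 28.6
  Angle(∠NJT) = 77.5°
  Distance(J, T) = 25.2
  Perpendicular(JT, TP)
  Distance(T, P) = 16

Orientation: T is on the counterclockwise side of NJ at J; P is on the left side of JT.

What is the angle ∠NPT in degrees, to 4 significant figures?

122.1°

N is at the origin; NJ runs at -22.1° with length 28.6, so J = 28.6·(cos -22.1°, sin -22.1°) = (26.50, -10.76). ∠NJT = 77.5°, so JT runs at -22.1° + (180° − 77.5°) = 80.40° from the x-axis; with |JT| = 25.2, T = J + 25.2·(cos 80.40°, sin 80.40°) = (30.70, 14.09). JT is perpendicular to TP; with |TP| = 16.0 on the left of JT, P = T + 16.0·(-0.9860, 0.1668) = (14.93, 16.76). Then cos ∠NPT = PN·PT / (|PN||PT|), giving 122.1°.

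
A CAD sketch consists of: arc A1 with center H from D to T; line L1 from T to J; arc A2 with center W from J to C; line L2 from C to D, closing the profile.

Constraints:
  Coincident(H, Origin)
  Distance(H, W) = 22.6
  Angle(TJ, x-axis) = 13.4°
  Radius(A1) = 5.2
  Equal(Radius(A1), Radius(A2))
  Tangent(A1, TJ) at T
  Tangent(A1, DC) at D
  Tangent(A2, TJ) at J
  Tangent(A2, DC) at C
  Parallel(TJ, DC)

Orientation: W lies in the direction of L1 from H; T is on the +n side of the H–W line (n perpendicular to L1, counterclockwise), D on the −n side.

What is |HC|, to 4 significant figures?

23.19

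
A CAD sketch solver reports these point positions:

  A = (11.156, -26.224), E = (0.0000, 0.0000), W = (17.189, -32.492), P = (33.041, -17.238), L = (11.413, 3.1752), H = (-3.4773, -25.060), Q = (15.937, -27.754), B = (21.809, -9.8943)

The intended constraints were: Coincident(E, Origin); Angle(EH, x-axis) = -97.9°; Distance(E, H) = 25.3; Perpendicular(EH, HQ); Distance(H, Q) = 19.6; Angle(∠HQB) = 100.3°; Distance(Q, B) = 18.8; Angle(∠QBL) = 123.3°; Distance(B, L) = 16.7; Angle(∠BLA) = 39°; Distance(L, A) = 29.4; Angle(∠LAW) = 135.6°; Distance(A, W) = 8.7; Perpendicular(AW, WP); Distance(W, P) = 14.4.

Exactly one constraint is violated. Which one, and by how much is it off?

Distance(W, P) = 14.4 — off by 7.60.

E = (0.00, 0.00) ✓; EH at -97.90° ✓; |EH| = 25.30 ✓; ∠(EH, HQ) = 90.00° ✓; |HQ| = 19.60 ✓; ∠HQB = 100.3° ✓; |QB| = 18.80 ✓; ∠QBL = 123.3° ✓; |BL| = 16.70 ✓; ∠BLA = 39.00° ✓; |LA| = 29.40 ✓; ∠LAW = 135.6° ✓; |AW| = 8.700 ✓; ∠(AW, WP) = 89.99° ✓; |WP| = 22.00 ✗.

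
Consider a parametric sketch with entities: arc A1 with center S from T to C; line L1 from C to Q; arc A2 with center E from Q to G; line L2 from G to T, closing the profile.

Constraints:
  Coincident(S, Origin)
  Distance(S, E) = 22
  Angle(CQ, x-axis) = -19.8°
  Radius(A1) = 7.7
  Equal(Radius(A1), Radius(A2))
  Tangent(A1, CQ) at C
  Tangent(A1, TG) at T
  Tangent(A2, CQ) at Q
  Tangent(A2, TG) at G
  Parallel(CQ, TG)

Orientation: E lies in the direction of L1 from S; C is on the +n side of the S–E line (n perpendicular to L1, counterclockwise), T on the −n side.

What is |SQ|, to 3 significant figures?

23.3

The slot axis is L1's direction at -19.8°, so u = (cos -19.8°, sin -19.8°) = (0.941, -0.339) and n = (−sin -19.8°, cos -19.8°) = (0.339, 0.941). S is at the origin and E lies 22.0 along u from S, so E = 22.0·u = (20.7, -7.45). Tangency of A1 to both parallel lines with radius 7.7 puts C and T at S ± 7.7·n: C = (2.61, 7.24), T = (-2.61, -7.24). Equal radii place Q and G the same way about E: Q = E + 7.7·n = (23.3, -0.207), G = E − 7.7·n = (18.1, -14.7). Then |SQ| = |Q − S| = 23.3.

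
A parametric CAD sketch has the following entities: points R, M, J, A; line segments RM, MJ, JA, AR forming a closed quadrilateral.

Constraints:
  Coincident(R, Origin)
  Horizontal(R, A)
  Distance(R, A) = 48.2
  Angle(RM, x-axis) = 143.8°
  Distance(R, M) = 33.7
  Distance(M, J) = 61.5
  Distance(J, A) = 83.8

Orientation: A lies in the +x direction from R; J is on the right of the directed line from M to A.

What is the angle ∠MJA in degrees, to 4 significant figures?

62.72°

R is at the origin; R and A share the same y with |RA| = 48.2 and A in +x, so A = (48.2, 0). RM runs at 143.8° with |RM| = 33.7, so M = (-27.19, 19.90). J is determined by |MJ| = 61.5 and |JA| = 83.8 together: it lies at the intersection of circle(M, 61.5) and circle(A, 83.8). With |MA| = 77.98, the foot of the radical line on MA is 18.21 from M and the perpendicular offset is √(61.5² − 18.21²) = 58.74. Taking the right-of-MA solution: J = (-24.58, -41.54).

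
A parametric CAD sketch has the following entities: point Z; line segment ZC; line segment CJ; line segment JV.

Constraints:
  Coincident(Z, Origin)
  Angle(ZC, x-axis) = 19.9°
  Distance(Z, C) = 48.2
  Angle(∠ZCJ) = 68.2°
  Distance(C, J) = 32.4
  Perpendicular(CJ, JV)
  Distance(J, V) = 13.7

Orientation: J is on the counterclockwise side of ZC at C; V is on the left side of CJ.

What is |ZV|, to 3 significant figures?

34.3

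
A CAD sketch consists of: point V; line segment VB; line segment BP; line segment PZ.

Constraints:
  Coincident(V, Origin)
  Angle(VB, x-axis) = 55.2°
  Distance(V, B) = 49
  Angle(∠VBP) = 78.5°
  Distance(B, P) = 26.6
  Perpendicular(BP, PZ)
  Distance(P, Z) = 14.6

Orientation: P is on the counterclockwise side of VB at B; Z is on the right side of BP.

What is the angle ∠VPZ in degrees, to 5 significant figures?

160.68°

∠VBP = 78.5°, so BP runs at 55.2° + (180° − 78.5°) = 156.70° from the x-axis; with |BP| = 26.6, P = B + 26.6·(cos 156.70°, sin 156.70°) = (3.5343, 50.758). BP is perpendicular to PZ; with |PZ| = 14.6 on the right of BP, Z = P + 14.6·(0.39555, 0.91845) = (9.3093, 64.167). Then cos ∠VPZ = PV·PZ / (|PV||PZ|), giving 160.68°.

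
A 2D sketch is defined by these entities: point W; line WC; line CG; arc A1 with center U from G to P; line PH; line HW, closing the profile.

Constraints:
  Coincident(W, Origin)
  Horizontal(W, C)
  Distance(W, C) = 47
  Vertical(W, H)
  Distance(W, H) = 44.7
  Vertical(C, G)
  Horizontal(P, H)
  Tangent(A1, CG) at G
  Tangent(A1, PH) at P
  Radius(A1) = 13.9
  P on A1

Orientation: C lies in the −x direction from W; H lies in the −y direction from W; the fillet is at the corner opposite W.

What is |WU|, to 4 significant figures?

45.21

W is at the origin; W and C share the same y with |WC| = 47.0 and C on the −x side, so C = (-47.00, 0.000). WH is vertical with |WH| = 44.7 and H on the −y side, so H = (0.000, -44.70). The virtual corner opposite W is at (-47.00, -44.70). The tangent condition forces UG to be normal to CG and the tangent condition forces UP to be normal to PH, with radius 13.9, so the center U sits 13.9 in from both sides at U = (-33.10, -30.80). Then |WU| = |U − W| = 45.21.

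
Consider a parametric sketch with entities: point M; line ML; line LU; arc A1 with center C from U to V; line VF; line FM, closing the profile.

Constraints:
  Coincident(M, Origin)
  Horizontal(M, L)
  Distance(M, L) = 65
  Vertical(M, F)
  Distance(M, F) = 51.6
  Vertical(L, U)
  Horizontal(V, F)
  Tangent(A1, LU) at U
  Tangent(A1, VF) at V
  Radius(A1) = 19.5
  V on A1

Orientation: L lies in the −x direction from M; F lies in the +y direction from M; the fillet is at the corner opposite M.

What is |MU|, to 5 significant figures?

72.494

M is at the origin; M and L share the same y with |ML| = 65.0 and L on the −x side, so L = (-65.000, 0.0000). MF is vertical with |MF| = 51.6 and F on the +y side, so F = (0.0000, 51.600). The virtual corner opposite M is at (-65.000, 51.600). A1 meets LU tangentially, so CU is at right angles to LU and since A1 is tangent to VF there, CV ⟂ VF, with radius 19.5, so the center C sits 19.5 in from both sides at C = (-45.500, 32.100). That places the tangent points at U = (-65.000, 32.100) on LU and V = (-45.500, 51.600) on VF. Then |MU| = |U − M| = 72.494.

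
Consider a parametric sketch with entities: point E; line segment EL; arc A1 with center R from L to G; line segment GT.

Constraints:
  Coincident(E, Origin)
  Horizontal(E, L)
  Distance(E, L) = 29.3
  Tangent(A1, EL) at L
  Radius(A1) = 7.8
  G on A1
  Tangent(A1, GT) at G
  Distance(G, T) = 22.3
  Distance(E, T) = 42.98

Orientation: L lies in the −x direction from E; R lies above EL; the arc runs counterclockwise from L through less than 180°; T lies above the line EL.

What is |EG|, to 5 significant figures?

24.272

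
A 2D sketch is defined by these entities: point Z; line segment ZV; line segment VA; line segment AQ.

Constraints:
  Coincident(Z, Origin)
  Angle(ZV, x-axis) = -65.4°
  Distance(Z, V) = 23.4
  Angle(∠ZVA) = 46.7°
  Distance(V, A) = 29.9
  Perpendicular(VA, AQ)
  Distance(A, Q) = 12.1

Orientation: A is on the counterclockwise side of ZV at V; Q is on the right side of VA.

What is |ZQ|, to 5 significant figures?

32.256

Z is at the origin; ZV runs at -65.4° with length 23.4, so V = 23.4·(cos -65.4°, sin -65.4°) = (9.7410, -21.276). ∠ZVA = 46.7°, so VA runs at -65.4° + (180° − 46.7°) = 67.900° from the x-axis; with |VA| = 29.9, A = V + 29.9·(cos 67.900°, sin 67.900°) = (20.990, 6.4271). VA ⟂ AQ; with |AQ| = 12.1 on the right of VA, Q = A + 12.1·(0.92653, -0.37622) = (32.201, 1.8748). Then |ZQ| = |Q − Z| = 32.256.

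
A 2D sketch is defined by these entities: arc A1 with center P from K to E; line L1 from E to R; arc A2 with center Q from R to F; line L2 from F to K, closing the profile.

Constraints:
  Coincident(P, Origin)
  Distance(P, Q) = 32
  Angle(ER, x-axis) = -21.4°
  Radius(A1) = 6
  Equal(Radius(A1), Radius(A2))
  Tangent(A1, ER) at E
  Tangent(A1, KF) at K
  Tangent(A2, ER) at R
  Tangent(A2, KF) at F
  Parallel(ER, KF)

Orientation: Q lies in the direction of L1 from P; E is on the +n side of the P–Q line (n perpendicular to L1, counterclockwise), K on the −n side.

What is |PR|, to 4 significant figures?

32.56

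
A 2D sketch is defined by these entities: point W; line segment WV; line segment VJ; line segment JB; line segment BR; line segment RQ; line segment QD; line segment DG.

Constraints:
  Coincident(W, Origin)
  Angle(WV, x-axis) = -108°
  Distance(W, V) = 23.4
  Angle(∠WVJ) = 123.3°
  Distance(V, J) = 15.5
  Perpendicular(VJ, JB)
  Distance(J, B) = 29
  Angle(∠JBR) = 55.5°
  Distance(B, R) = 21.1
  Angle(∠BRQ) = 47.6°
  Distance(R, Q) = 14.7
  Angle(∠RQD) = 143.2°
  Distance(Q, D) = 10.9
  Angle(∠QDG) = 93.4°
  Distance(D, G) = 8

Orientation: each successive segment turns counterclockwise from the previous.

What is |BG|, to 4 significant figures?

5.351

W is at the origin; WV runs at -108.0° with length 23.4, so V = (-7.231, -22.25). ∠WVJ = 123.3° gives VJ at -51.30° from the x-axis; with |VJ| = 15.5, J = (2.460, -34.35). VJ ⟂ JB, so JB runs at 38.70°; with |JB| = 29.0, B = (25.09, -16.22). ∠JBR = 55.5° gives BR at 163.2° from the x-axis; with |BR| = 21.1, R = (4.893, -10.12). ∠BRQ = 47.6° gives RQ at -64.40° from the x-axis; with |RQ| = 14.7, Q = (11.24, -23.38). ∠RQD = 143.2° gives QD at -27.60° from the x-axis; with |QD| = 10.9, D = (20.90, -28.43). ∠QDG = 93.4° gives DG at 59.00° from the x-axis; with |DG| = 8.0, G = (25.02, -21.57). Then |BG| = |G − B| = 5.351.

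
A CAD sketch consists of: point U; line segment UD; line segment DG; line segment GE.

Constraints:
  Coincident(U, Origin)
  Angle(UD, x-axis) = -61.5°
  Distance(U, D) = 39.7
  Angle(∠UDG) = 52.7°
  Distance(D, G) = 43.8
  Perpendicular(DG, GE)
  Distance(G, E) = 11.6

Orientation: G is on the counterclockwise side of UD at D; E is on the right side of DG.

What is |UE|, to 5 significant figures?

47.479

∠UDG = 52.7°, so DG runs at -61.5° + (180° − 52.7°) = 65.800° from the x-axis; with |DG| = 43.8, G = D + 43.8·(cos 65.800°, sin 65.800°) = (36.898, 5.0618). DG is perpendicular to GE; with |GE| = 11.6 on the right of DG, E = G + 11.6·(0.91212, -0.40992) = (47.478, 0.30671). Then |UE| = |E − U| = 47.479.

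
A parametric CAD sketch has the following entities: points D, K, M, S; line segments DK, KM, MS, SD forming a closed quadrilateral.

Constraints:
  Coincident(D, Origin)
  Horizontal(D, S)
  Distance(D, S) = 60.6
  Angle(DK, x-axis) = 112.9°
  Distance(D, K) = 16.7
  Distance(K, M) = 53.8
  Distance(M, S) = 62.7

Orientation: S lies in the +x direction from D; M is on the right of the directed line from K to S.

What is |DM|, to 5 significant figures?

37.225

Checks: |KM| = 53.80 ✓; |MS| = 62.70 ✓.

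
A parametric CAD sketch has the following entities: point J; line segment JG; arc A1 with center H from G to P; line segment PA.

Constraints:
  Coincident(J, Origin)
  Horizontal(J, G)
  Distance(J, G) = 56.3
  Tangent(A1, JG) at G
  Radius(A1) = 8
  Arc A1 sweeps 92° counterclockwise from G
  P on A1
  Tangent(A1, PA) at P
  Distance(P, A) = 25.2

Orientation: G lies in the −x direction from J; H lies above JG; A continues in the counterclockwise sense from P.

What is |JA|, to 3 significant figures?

59.5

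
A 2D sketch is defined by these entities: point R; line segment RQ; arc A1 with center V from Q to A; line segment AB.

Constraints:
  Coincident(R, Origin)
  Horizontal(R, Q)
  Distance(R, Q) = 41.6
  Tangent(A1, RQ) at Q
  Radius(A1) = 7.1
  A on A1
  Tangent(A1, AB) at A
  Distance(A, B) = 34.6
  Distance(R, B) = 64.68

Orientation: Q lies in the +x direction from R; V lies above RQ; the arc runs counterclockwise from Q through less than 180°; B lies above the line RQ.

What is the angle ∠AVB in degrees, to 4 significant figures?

78.40°

Checks: ∠(VQ, QR) = 90.00° ✓; |VQ| = 7.100 ✓; |VA| = 7.100 ✓; ∠(VA, AB) = 90.00° ✓; |AB| = 34.60 ✓; |RB| = 64.68 ✓.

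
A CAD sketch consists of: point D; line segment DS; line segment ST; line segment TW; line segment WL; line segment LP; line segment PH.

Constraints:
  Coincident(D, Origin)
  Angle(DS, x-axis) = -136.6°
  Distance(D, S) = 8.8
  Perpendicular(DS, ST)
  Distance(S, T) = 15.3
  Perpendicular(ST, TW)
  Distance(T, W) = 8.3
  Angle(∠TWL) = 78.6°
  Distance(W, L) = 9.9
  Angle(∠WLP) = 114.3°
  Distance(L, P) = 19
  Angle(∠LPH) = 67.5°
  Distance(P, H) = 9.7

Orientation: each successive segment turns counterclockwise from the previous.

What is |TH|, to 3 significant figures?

11.4

D is at the origin; DS runs at -136.6° with length 8.8, so S = (-6.39, -6.05). DS is perpendicular to ST, so ST runs at -46.6°; with |ST| = 15.3, T = (4.12, -17.2). ST ⟂ TW, so TW runs at 43.4°; with |TW| = 8.3, W = (10.1, -11.5). ∠TWL = 78.6° gives WL at 145° from the x-axis; with |WL| = 9.9, L = (2.06, -5.75). ∠WLP = 114.3° gives LP at -150° from the x-axis; with |LP| = 19.0, P = (-14.3, -15.4). ∠LPH = 67.5° gives PH at -37.0° from the x-axis; with |PH| = 9.7, H = (-6.56, -21.2). Then |TH| = |H − T| = 11.4.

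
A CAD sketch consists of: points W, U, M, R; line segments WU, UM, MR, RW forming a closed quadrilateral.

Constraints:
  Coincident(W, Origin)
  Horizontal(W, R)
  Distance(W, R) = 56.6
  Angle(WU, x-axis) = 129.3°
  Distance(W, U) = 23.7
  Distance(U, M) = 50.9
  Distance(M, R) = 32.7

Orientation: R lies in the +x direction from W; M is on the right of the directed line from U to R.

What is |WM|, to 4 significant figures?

28.58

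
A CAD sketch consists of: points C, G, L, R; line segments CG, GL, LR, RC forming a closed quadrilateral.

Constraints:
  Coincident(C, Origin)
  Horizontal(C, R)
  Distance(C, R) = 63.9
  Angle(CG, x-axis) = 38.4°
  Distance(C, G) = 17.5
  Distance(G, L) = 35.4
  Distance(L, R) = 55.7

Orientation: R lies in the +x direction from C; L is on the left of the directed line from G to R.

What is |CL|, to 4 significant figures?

51.62

Checks: |GL| = 35.40 ✓; |LR| = 55.70 ✓.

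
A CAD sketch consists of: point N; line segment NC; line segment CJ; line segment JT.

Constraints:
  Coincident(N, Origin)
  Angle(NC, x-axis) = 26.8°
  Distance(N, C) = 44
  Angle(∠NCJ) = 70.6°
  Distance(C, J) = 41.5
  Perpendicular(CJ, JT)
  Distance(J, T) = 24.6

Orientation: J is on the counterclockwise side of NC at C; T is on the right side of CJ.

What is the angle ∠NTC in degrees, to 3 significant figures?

37.2°

∠NCJ = 70.6°, so CJ runs at 26.8° + (180° − 70.6°) = 136° from the x-axis; with |CJ| = 41.5, J = C + 41.5·(cos 136°, sin 136°) = (9.32, 48.6). CJ is perpendicular to JT; with |JT| = 24.6 on the right of CJ, T = J + 24.6·(0.692, 0.722) = (26.3, 66.3). Then cos ∠NTC = TN·TC / (|TN||TC|), giving 37.2°.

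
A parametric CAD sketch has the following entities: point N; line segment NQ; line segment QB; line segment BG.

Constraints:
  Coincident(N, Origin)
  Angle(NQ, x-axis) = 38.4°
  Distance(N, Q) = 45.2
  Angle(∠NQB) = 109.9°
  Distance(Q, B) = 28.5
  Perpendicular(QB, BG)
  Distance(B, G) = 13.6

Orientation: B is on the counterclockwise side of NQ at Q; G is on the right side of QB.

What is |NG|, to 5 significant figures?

71.227

N is at the origin; NQ runs at 38.4° with length 45.2, so Q = 45.2·(cos 38.4°, sin 38.4°) = (35.423, 28.076). ∠NQB = 109.9°, so QB runs at 38.4° + (180° − 109.9°) = 108.50° from the x-axis; with |QB| = 28.5, B = Q + 28.5·(cos 108.50°, sin 108.50°) = (26.380, 55.103). QB is perpendicular to BG; with |BG| = 13.6 on the right of QB, G = B + 13.6·(0.94832, 0.31730) = (39.277, 59.418). Then |NG| = |G − N| = 71.227.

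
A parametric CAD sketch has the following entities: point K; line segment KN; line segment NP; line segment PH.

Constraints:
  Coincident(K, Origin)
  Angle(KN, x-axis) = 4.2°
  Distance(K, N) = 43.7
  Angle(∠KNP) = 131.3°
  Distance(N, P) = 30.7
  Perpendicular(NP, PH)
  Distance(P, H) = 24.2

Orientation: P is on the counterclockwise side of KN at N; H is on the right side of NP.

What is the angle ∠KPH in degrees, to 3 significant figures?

119°

∠KNP = 131.3°, so NP runs at 4.2° + (180° − 131.3°) = 52.9° from the x-axis; with |NP| = 30.7, P = N + 30.7·(cos 52.9°, sin 52.9°) = (62.1, 27.7). The perpendicularity gives PH at right angles to NP; with |PH| = 24.2 on the right of NP, H = P + 24.2·(0.798, -0.603) = (81.4, 13.1). Then cos ∠KPH = PK·PH / (|PK||PH|), giving 119°.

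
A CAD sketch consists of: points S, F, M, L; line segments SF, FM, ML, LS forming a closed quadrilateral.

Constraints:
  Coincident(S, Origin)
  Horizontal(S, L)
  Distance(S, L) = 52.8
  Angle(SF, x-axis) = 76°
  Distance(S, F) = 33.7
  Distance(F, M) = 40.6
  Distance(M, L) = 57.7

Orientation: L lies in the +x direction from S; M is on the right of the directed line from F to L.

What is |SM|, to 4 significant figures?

7.440

Checks: |FM| = 40.60 ✓; |ML| = 57.70 ✓.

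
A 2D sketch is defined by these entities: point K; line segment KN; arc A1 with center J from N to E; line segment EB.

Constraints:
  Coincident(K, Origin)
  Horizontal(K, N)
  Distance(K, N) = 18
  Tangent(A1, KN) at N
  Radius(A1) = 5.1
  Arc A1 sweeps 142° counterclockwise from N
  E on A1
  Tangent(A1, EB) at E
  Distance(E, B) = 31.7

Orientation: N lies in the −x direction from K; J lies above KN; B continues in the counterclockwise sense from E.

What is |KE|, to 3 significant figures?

17.4

The tangent condition forces JN to be normal to KN, so J = N + (0, 5.1) = (-18.0, 5.10). On A1, N sits at bearing -90° from J; a 142° counterclockwise sweep puts E at bearing 52°, so E = J + 5.1·(cos 52°, sin 52°) = (-14.9, 9.12). Then |KE| = |E − K| = 17.4.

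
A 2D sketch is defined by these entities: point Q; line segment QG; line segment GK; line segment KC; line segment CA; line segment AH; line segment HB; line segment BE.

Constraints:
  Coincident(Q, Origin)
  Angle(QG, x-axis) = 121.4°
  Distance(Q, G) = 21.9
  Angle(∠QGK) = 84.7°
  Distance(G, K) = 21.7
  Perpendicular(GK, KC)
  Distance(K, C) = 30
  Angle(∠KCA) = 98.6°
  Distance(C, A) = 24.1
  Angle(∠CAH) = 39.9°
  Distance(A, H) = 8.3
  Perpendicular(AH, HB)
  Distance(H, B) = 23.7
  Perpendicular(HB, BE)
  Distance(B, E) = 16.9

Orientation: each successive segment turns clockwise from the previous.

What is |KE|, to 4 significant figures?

56.98

The perpendicularity gives HB at right angles to AH, so HB runs at -15.40°; with |HB| = 23.7, B = (26.51, -10.71). The perpendicularity gives BE at right angles to HB, so BE runs at -105.4°; with |BE| = 16.9, E = (22.03, -27.01). Then |KE| = |E − K| = 56.98.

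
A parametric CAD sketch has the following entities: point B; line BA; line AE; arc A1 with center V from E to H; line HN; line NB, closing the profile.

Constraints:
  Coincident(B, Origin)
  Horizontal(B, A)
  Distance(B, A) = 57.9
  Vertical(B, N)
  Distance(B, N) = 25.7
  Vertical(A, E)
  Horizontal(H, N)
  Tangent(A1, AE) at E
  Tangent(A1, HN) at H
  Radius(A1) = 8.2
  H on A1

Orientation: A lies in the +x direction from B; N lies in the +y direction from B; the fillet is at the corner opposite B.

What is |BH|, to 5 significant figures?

55.952

B is at the origin; B and A share the same y with |BA| = 57.9 and A on the +x side, so A = (57.900, 0.0000). B and N share the same x with |BN| = 25.7 and N on the +y side, so N = (0.0000, 25.700). The virtual corner opposite B is at (57.900, 25.700). Tangency of A1 to AE means the radius VE is perpendicular to AE and tangency of A1 to HN means the radius VH is perpendicular to HN, with radius 8.2, so the center V sits 8.2 in from both sides at V = (49.700, 17.500). That places the tangent points at E = (57.900, 17.500) on AE and H = (49.700, 25.700) on HN. Then |BH| = |H − B| = 55.952.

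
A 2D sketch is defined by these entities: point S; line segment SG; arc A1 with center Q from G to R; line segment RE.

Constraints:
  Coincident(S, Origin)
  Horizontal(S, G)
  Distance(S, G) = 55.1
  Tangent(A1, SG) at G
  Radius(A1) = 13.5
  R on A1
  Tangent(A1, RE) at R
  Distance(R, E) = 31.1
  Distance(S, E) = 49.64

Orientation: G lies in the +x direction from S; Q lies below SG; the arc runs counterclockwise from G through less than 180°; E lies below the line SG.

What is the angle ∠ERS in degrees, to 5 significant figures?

81.877°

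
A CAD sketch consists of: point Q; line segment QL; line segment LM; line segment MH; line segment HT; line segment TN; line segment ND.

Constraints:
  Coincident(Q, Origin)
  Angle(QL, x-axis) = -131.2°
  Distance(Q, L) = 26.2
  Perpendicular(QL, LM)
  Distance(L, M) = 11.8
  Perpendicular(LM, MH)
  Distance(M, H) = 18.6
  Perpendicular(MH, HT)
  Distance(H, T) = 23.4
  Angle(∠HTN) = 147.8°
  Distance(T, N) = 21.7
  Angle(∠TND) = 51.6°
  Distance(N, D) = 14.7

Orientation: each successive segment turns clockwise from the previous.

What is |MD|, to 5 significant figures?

27.980

Q is at the origin; QL runs at -131.2° with length 26.2, so L = (-17.258, -19.713). QL is perpendicular to LM, so LM runs at 138.80°; with |LM| = 11.8, M = (-26.136, -11.941). LM ⟂ MH, so MH runs at 48.800°; with |MH| = 18.6, H = (-13.885, 2.0542). The perpendicularity gives HT at right angles to MH, so HT runs at -41.200°; with |HT| = 23.4, T = (3.7220, -13.359). ∠HTN = 147.8° gives TN at -73.400° from the x-axis; with |TN| = 21.7, N = (9.9214, -34.155). ∠TND = 51.6° gives ND at 158.20° from the x-axis; with |ND| = 14.7, D = (-3.7273, -28.696). Then |MD| = |D − M| = 27.980.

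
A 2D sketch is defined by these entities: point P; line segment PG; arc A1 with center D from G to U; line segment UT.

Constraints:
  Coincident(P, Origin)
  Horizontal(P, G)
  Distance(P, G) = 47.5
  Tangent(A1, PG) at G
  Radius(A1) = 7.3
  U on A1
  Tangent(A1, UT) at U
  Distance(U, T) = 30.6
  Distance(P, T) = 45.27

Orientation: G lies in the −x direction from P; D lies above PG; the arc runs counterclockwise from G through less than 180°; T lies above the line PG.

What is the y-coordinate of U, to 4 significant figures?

4.835

Checks: ∠(DG, GP) = 90.00° ✓; |DU| = 7.300 ✓; ∠(DU, UT) = 90.00° ✓; |UT| = 30.60 ✓; |PT| = 45.27 ✓.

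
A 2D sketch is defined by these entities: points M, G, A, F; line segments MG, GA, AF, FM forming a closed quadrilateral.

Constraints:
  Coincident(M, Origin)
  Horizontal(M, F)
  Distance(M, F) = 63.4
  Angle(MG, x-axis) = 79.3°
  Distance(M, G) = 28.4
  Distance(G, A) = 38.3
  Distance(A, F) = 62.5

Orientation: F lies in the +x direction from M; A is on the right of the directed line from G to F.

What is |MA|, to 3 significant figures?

10.4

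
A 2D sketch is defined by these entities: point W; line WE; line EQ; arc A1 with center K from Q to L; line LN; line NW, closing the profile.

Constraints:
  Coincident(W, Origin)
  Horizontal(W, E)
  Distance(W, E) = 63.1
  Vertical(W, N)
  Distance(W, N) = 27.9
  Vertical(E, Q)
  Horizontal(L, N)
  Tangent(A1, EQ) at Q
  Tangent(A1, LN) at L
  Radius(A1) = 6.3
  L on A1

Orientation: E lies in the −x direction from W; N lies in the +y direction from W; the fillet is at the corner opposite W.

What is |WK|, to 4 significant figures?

60.77

W and N share the same x with |WN| = 27.9 and N on the +y side, so N = (0.000, 27.90). The virtual corner opposite W is at (-63.10, 27.90). Tangency of A1 to EQ means the radius KQ is perpendicular to EQ and since A1 is tangent to LN there, KL ⟂ LN, with radius 6.3, so the center K sits 6.3 in from both sides at K = (-56.80, 21.60). Then |WK| = |K − W| = 60.77.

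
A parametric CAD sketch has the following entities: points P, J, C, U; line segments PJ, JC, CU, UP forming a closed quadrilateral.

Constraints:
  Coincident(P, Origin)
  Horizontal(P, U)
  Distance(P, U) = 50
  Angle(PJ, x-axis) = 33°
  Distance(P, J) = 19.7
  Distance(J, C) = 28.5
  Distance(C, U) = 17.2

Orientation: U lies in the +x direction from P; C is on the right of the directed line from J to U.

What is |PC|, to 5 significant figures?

37.409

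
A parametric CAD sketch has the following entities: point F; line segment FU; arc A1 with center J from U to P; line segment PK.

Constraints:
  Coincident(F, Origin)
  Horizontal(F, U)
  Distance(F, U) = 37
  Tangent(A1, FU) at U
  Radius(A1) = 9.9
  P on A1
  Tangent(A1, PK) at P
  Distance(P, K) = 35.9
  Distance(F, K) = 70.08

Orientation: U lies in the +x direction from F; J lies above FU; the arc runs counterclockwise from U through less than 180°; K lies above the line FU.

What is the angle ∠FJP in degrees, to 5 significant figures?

149.26°

F is at the origin; FU is horizontal with |FU| = 37.0 and U on the +x side, so U = (37.000, 0.0000). A1 meets FU tangentially, so JU is at right angles to FU, so J = U + (0, 9.9) = (37.000, 9.9000). Since JP ⟂ PK (tangency), |JK| = √(9.9² + 35.9²) = 37.240 regardless of where P sits on A1. So K lies on both circle(F, 70.08) and circle(J, 37.240); the above-FU intersection is K = (56.277, 41.762). P is the foot of the tangent from K: P = (46.528, 7.2115).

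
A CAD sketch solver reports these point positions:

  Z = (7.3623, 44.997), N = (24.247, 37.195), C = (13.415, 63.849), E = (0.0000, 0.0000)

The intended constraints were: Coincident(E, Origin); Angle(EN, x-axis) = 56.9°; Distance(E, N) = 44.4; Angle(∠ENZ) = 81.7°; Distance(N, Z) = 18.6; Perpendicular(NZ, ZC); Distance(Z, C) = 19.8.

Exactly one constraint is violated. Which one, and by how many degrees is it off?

Perpendicular(NZ, ZC) — off by 7.00°.

E = (0.00, 0.00) ✓; EN at 56.90° ✓; |EN| = 44.40 ✓; ∠ENZ = 81.70° ✓; |NZ| = 18.60 ✓; ∠(NZ, ZC) = 83.00° ✗; |ZC| = 19.80 ✓.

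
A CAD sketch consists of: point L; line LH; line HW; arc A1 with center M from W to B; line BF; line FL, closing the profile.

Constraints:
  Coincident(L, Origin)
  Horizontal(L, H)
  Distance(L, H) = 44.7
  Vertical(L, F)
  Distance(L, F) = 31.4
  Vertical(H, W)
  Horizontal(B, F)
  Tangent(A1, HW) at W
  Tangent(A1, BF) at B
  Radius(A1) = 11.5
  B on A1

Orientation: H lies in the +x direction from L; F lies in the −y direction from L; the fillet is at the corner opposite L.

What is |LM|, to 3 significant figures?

38.7

L is at the origin; L and H share the same y with |LH| = 44.7 and H on the +x side, so H = (44.7, 0.00). LF is vertical with |LF| = 31.4 and F on the −y side, so F = (0.00, -31.4). The virtual corner opposite L is at (44.7, -31.4). The tangent condition forces MW to be normal to HW and A1 meets BF tangentially, so MB is at right angles to BF, with radius 11.5, so the center M sits 11.5 in from both sides at M = (33.2, -19.9). Then |LM| = |M − L| = 38.7.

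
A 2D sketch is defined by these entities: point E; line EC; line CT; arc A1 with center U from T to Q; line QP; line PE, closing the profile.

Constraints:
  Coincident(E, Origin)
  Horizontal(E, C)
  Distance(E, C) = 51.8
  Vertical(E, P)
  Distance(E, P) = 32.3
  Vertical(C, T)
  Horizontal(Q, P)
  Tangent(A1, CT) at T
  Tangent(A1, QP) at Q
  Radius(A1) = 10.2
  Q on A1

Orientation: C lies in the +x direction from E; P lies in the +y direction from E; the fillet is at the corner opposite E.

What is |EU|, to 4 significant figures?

47.11

E is at the origin; EC is horizontal with |EC| = 51.8 and C on the +x side, so C = (51.80, 0.000). E and P share the same x with |EP| = 32.3 and P on the +y side, so P = (0.000, 32.30). The virtual corner opposite E is at (51.80, 32.30). Tangency of A1 to CT means the radius UT is perpendicular to CT and since A1 is tangent to QP there, UQ ⟂ QP, with radius 10.2, so the center U sits 10.2 in from both sides at U = (41.60, 22.10). Then |EU| = |U − E| = 47.11.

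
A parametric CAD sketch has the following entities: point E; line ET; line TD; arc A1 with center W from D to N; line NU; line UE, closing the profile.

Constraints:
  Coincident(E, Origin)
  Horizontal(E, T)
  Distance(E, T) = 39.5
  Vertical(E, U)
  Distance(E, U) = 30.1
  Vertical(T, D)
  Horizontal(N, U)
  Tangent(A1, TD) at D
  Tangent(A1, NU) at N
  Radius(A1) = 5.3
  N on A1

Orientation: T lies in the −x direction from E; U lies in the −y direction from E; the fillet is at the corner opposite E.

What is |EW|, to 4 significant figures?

42.25

E is at the origin; ET is horizontal with |ET| = 39.5 and T on the −x side, so T = (-39.50, 0.000). E and U share the same x with |EU| = 30.1 and U on the −y side, so U = (0.000, -30.10). The virtual corner opposite E is at (-39.50, -30.10). The tangent condition forces WD to be normal to TD and tangency of A1 to NU means the radius WN is perpendicular to NU, with radius 5.3, so the center W sits 5.3 in from both sides at W = (-34.20, -24.80). Then |EW| = |W − E| = 42.25.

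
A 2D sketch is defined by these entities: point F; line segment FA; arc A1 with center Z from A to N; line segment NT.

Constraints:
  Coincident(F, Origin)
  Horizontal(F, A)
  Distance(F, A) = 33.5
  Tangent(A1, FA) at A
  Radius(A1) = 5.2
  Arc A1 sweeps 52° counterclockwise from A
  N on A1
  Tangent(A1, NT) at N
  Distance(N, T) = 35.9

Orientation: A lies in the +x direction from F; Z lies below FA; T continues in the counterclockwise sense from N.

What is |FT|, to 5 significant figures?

31.155

On A1, A sits at bearing 90° from Z; a 52° counterclockwise sweep puts N at bearing 142°, so N = Z + 5.2·(cos 142°, sin 142°) = (29.402, -1.9986). A1 meets NT tangentially, so ZN is at right angles to NT, so NT runs along (−sin 142°, cos 142°); with |NT| = 35.9, T = (7.3001, -30.288). Then |FT| = |T − F| = 31.155.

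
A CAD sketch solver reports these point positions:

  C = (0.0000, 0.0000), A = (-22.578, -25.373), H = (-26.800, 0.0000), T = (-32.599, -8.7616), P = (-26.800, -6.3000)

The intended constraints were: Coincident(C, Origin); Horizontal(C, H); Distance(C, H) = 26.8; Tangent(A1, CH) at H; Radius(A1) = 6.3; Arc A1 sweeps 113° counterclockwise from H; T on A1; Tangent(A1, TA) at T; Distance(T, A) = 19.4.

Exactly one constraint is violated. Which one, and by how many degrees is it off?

Tangent(A1, TA) at T — off by 8.10°.

C = (0.00, 0.00) ✓; C.y = 0.00, H.y = 0.00 ✓; |CH| = 26.80 ✓; ∠(PH, HC) = 90.00° ✓; |PH| = 6.300 ✓; bearing(P→T) − bearing(P→H) = 113.0° ✓; |PT| = 6.300 ✓; ∠(PT, TA) = 81.90° ✗; |TA| = 19.40 ✓.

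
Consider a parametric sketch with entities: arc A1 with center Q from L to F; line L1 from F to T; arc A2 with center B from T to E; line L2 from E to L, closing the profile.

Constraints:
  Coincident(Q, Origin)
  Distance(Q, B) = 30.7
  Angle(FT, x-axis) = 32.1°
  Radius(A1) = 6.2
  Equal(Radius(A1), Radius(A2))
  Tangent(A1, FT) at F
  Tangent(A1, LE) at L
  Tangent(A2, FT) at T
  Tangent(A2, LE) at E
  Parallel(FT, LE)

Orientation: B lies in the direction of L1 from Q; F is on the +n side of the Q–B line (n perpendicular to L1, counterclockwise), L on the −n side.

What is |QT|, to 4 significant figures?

31.32

Tangency of A1 to both parallel lines with radius 6.2 puts F and L at Q ± 6.2·n: F = (-3.295, 5.252), L = (3.295, -5.252). Equal radii place T and E the same way about B: T = B + 6.2·n = (22.71, 21.57), E = B − 6.2·n = (29.30, 11.06). Then |QT| = |T − Q| = 31.32.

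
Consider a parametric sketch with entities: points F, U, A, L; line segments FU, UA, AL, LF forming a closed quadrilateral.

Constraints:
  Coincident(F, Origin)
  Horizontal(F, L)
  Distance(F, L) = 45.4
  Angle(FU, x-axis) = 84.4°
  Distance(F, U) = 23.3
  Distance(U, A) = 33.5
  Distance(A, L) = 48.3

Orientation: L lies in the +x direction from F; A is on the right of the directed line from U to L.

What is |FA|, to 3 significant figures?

10.2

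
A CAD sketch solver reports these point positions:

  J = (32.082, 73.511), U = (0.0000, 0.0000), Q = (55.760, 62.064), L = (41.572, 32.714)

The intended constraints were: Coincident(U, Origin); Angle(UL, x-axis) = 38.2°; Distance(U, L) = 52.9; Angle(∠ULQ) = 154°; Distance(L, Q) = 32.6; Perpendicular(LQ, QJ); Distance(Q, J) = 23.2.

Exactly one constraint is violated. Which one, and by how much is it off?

Distance(Q, J) = 23.2 — off by 3.10.

U = (0.00, 0.00) ✓; UL at 38.20° ✓; |UL| = 52.90 ✓; ∠ULQ = 154.0° ✓; |LQ| = 32.60 ✓; ∠(LQ, QJ) = 90.00° ✓; |QJ| = 26.30 ✗.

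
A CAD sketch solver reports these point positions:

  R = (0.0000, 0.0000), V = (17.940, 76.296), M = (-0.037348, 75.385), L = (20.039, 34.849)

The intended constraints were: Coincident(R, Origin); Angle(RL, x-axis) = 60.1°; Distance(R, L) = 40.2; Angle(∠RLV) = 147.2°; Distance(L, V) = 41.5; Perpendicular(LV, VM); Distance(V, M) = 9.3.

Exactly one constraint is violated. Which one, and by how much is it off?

Distance(V, M) = 9.3 — off by 8.70.

R = (0.00, 0.00) ✓; RL at 60.10° ✓; |RL| = 40.20 ✓; ∠RLV = 147.2° ✓; |LV| = 41.50 ✓; ∠(LV, VM) = 90.00° ✓; |VM| = 18.00 ✗.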